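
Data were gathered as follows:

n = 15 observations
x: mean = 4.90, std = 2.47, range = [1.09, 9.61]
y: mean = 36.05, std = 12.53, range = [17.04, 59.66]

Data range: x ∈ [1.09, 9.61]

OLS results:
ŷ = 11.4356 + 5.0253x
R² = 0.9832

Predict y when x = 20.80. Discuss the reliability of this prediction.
ŷ = 115.9618, but this is extrapolation (above the data range [1.09, 9.61]) and may be unreliable.

Prediction calculation:
ŷ = 11.4356 + 5.0253 × 20.80
ŷ = 115.9618

Reliability:
- Data range: x ∈ [1.09, 9.61]
- Prediction point: x = 20.80 is 11.19 units above the observed range → this is EXTRAPOLATION, not interpolation

Why that matters here:
- The standard error of prediction grows with (x − x̄)², and x = 20.80 is far from x̄ = 4.90
- There are no observations near this x to validate the fitted line there
- The linear relationship may not hold outside the observed range

The R² = 0.9832 only validates the fit within [1.09, 9.61]; treat ŷ = 115.9618 with caution.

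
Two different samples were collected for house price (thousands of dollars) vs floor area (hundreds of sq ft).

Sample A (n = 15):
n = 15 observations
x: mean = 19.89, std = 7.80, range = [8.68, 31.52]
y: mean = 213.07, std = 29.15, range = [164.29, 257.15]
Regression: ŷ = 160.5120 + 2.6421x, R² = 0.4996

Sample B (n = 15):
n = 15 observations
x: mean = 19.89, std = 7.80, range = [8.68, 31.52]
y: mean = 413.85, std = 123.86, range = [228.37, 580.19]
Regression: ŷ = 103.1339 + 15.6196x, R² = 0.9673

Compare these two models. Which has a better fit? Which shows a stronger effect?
Model B has the better fit (R² = 0.9673 vs 0.4996). Model B shows the stronger effect (|β₁| = 15.6196 vs 2.6421).

Model Comparison:

Which explains more variance? (R²)
- Model A: R² = 0.4996 → 49.96% of variance in house price explained
- Model B: R² = 0.9673 → 96.73% of variance in house price explained
- 0.9673 > 0.4996 → Model B has the better fit

Strength of effect — compare |β₁|:
- Model A: β₁ = 2.6421 → predicted house price rises 2.6421 thousand dollars per additional hundred sq ft of floor area
- Model B: β₁ = 15.6196 → predicted house price rises 15.6196 thousand dollars per additional hundred sq ft of floor area
- |2.6421| < |15.6196| → Model B shows the stronger marginal effect

Note: R² measures how tightly points cluster around the line; β₁ measures how steep the line is — they answer different questions.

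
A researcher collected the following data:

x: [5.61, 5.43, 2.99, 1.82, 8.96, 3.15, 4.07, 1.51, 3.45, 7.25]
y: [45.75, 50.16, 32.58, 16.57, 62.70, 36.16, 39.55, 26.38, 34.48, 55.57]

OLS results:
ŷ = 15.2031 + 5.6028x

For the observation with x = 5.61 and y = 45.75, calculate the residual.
Residual = -0.8848

The residual is the difference between the actual value and the predicted value:

Residual = y - ŷ

Step 1: Calculate predicted value
ŷ = 15.2031 + 5.6028 × 5.61
ŷ = 46.6348

Step 2: Calculate residual
Residual = 45.75 - 46.6348
Residual = -0.8848

Interpretation: the model overestimates the actual value by 0.8848 at this point (negative residual → observation lies below the fitted line).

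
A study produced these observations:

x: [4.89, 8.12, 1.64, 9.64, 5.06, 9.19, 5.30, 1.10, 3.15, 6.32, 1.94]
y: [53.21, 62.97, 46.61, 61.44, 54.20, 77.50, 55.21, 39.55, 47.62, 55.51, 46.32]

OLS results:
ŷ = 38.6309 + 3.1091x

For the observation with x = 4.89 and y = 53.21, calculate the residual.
Residual = -0.6244

The residual is the difference between the actual value and the predicted value:

Residual = y - ŷ

Step 1: Calculate predicted value
ŷ = 38.6309 + 3.1091 × 4.89
ŷ = 53.8344

Step 2: Calculate residual
Residual = 53.21 - 53.8344
Residual = -0.6244

The residual is negative, so the observed y = 53.21 sits below the regression line (the line overestimates it by 0.6244).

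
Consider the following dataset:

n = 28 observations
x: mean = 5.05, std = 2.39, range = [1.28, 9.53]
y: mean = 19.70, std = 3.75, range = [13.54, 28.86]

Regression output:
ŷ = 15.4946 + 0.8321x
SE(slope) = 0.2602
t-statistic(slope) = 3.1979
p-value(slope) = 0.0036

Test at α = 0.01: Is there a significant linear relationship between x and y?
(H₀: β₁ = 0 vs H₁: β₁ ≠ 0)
Reject H₀: p-value = 0.0036 < α = 0.01. The linear relationship is significant at the 1% level.

Hypothesis test for the slope coefficient:

H₀: β₁ = 0 (no linear relationship)
H₁: β₁ ≠ 0 (linear relationship exists)

Test statistic: t = β̂₁ / SE(β̂₁) = 0.8321 / 0.2602 = 3.1979

The p-value (0.0036) is the probability, under H₀, of a t-statistic at least as extreme as |t| = 3.1979 (two-sided, df = n − 2 = 26).

Decision rule: reject H₀ if p-value < α.
p-value = 0.0036 < α = 0.01 → reject H₀.

At α = 0.01 the data do provide convincing evidence of a nonzero slope.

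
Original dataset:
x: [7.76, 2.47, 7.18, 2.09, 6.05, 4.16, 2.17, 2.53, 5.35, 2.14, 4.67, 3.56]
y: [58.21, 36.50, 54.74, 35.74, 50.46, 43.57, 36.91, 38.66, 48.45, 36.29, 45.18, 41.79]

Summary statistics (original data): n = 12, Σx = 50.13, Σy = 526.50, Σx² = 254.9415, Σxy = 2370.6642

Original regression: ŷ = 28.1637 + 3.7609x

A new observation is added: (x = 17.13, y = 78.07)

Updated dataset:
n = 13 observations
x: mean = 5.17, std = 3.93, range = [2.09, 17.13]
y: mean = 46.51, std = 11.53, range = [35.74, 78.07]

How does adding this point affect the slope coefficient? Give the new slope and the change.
Adding the point moves β₁ from 3.7609 to 2.8947, i.e. it decreases by 0.8662 (-23.0%).

The new point has HIGH LEVERAGE: x = 17.13 is far from the original mean x̄ = 50.13/12 ≈ 4.18 (original range [2.09, 7.76]).

Step 1: Update the sums with the new point (n goes from 12 to 13)
Σx  = 50.13 + 17.13 = 67.26
Σy  = 526.50 + 78.07 = 604.57
Σx² = 254.9415 + 17.13² = 254.9415 + 293.4369 = 548.3784
Σxy = 2370.6642 + 17.13×78.07 = 2370.6642 + 1337.3391 = 3708.0033

Step 2: Recompute the slope with b₁ = (nΣxy − ΣxΣy) / (nΣx² − (Σx)²)
Numerator   = 13×3708.0033 − 67.26×604.57 = 48204.0429 − 40663.3782 = 7540.6647
Denominator = 13×548.3784 − 67.26² = 7128.9192 − 4523.9076 = 2605.0116
b₁(new) = 7540.6647 / 2605.0116 = 2.8947

(Same formula on the original sums: (12×2370.6642 − 50.13×526.50) / (12×254.9415 − 50.13²) = 2054.5254 / 546.2811 = 3.7609, matching the given fit.)

Step 3: Change in slope
Δβ₁ = 2.8947 − 3.7609 = -0.8662
Relative change = -0.8662 / 3.7609 × 100% = -23.0%
→ the slope decreases when the point is added.

A high-leverage point only changes the slope if it is off the original line; here y = 78.07 is below the original trend, so the slope decreases.
In practice: check such a point for data-entry or measurement error.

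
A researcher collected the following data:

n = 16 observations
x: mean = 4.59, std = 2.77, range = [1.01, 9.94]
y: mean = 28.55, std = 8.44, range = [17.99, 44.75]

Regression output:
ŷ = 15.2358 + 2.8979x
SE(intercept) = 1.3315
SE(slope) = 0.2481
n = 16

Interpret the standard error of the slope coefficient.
The slope 2.8979 is pinned down to within about ±0.2481 (one SE) by these data — relative uncertainty 8.6%, i.e. precise.

SE(β̂₁) = s / √Sxx, where s is the residual standard deviation and Sxx = Σ(x − x̄)². It is the yardstick for how far β̂₁ = 2.8979 could plausibly be from the true slope.

Relative precision:
- SE / |β̂₁| = 0.2481 / 2.8979 = 8.6%
- Rule of thumb (under 20%: precise; 20% to under 50%: moderately precise; 50% or more: imprecise) → precise

Link to interval estimation: a confidence interval for β₁ is β̂₁ ± t* × 0.2481, so SE sets the half-width per unit of t*.

What drives SE(β̂₁): wider spread of x values → smaller SE.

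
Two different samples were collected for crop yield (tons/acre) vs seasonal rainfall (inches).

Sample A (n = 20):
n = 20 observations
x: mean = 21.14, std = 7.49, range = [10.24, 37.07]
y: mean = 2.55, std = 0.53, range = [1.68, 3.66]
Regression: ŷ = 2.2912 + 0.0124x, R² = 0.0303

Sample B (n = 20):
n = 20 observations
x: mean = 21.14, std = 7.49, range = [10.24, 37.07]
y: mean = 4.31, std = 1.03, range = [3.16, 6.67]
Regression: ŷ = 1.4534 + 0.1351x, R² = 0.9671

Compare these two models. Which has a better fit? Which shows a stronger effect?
Model B has the better fit (R² = 0.9671 vs 0.0303). Model B shows the stronger effect (|β₁| = 0.1351 vs 0.0124).

Model Comparison:

Fit — compare R²:
- Model A: R² = 0.0303 → 3.03% of variance in crop yield explained
- Model B: R² = 0.9671 → 96.71% of variance in crop yield explained
- 0.9671 > 0.0303 → Model B has the better fit

Effect size (slope magnitude):
- Model A: β₁ = 0.0124 → predicted crop yield rises 0.0124 tons/acre per additional inch of rainfall
- Model B: β₁ = 0.1351 → predicted crop yield rises 0.1351 tons/acre per additional inch of rainfall
- |0.0124| < |0.1351| → Model B shows the stronger marginal effect

Note: A better fit (higher R²) doesn't necessarily mean a more important relationship.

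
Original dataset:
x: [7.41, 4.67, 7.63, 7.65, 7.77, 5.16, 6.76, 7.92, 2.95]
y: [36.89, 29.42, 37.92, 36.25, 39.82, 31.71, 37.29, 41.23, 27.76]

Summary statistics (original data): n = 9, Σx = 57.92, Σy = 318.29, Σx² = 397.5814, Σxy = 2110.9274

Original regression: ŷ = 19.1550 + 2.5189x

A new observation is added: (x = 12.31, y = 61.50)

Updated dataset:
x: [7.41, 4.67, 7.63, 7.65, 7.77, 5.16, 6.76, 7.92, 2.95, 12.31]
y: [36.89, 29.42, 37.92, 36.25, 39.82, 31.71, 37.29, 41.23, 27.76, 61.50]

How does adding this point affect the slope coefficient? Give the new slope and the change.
The slope changes from 2.5189 to 3.5913 (change of +1.0724, or +42.6%).

The new point has HIGH LEVERAGE: x = 12.31 is far from the original mean x̄ = 57.92/9 ≈ 6.44 (original range [2.95, 7.92]).

Step 1: Update the sums with the new point (n goes from 9 to 10)
Σx  = 57.92 + 12.31 = 70.23
Σy  = 318.29 + 61.50 = 379.79
Σx² = 397.5814 + 12.31² = 397.5814 + 151.5361 = 549.1175
Σxy = 2110.9274 + 12.31×61.50 = 2110.9274 + 757.0650 = 2867.9924

Step 2: Recompute the slope with b₁ = (nΣxy − ΣxΣy) / (nΣx² − (Σx)²)
Numerator   = 10×2867.9924 − 70.23×379.79 = 28679.9240 − 26672.6517 = 2007.2723
Denominator = 10×549.1175 − 70.23² = 5491.1750 − 4932.2529 = 558.9221
b₁(new) = 2007.2723 / 558.9221 = 3.5913

(Same formula on the original sums: (9×2110.9274 − 57.92×318.29) / (9×397.5814 − 57.92²) = 562.9898 / 223.5062 = 2.5189, matching the given fit.)

Step 3: Change in slope
Δβ₁ = 3.5913 − 2.5189 = +1.0724
Relative change = +1.0724 / 2.5189 × 100% = +42.6%
→ the slope increases when the point is added.

Because the point sits above the extension of the original line at a high-leverage x, it tilts the fit up.
In practice: refit with and without it and report both if conclusions differ.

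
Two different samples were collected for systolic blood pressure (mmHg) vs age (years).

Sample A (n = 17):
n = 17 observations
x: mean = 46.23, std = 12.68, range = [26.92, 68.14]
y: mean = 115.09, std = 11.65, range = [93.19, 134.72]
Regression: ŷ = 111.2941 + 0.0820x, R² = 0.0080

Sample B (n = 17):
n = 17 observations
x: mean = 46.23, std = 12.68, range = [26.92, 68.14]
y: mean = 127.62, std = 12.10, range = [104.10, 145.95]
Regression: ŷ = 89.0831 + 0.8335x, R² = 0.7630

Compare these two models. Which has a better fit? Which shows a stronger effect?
Model B has the better fit (R² = 0.7630 vs 0.0080). Model B shows the stronger effect (|β₁| = 0.8335 vs 0.0820).

Model Comparison:

Which explains more variance? (R²)
- Model A: R² = 0.0080 → 0.80% of variance in blood pressure explained
- Model B: R² = 0.7630 → 76.30% of variance in blood pressure explained
- 0.7630 > 0.0080 → Model B has the better fit

Which has the larger per-year effect? (|β₁|)
- Model A: β₁ = 0.0820 → predicted blood pressure rises 0.0820 mmHg per additional year of age
- Model B: β₁ = 0.8335 → predicted blood pressure rises 0.8335 mmHg per additional year of age
- |0.0820| < |0.8335| → Model B shows the stronger marginal effect

Note: A steeper slope doesn't make a better model if the scatter around the line is large.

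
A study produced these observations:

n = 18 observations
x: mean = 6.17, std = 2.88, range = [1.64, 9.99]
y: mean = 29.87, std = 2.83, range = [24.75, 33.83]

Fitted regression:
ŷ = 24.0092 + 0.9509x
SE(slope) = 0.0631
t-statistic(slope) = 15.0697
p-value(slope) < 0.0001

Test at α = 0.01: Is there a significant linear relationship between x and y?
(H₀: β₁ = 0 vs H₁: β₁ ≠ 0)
Reject H₀: p-value < 0.0001 < α = 0.01. The linear relationship is significant at the 1% level.

Hypothesis test for the slope coefficient:

H₀: β₁ = 0 (no linear relationship)
H₁: β₁ ≠ 0 (linear relationship exists)

Test statistic: t = β̂₁ / SE(β̂₁) = 0.9509 / 0.0631 = 15.0697

The p-value (<0.0001) is the probability, under H₀, of a t-statistic at least as extreme as |t| = 15.0697 (two-sided, df = n − 2 = 16).

Decision rule: reject H₀ if p-value < α.
p-value < 0.0001 < α = 0.01 → reject H₀.

At α = 0.01 the data do provide convincing evidence of a nonzero slope.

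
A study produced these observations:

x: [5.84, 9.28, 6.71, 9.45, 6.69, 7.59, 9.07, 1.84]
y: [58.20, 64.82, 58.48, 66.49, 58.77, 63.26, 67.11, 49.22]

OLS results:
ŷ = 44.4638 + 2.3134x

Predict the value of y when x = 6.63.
ŷ = 59.8016

To predict y for x = 6.63, substitute into the regression equation:

ŷ = 44.4638 + 2.3134 × 6.63
ŷ = 44.4638 + 15.3378
ŷ = 59.8016

This is the fitted mean response at that x — an individual observation would come with a wider prediction interval.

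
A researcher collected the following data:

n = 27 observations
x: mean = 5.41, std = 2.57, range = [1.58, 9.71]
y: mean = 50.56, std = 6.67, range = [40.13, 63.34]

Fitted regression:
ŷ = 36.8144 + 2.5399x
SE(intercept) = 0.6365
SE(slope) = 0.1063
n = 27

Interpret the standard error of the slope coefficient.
The slope 2.5399 is pinned down to within about ±0.1063 (one SE) by these data — relative uncertainty 4.2%, i.e. precise.

What SE measures:
- The standard error quantifies the sampling variability of the coefficient estimate
- It is the estimated standard deviation of β̂₁ across hypothetical repeated samples of the same size
- Smaller SE → more precise estimate

Relative precision:
- SE / |β̂₁| = 0.1063 / 2.5399 = 4.2%
- Rule of thumb (under 20%: precise; 20% to under 50%: moderately precise; 50% or more: imprecise) → precise

Rough 95% range (±2 SE): 2.5399 ± 0.2126 → (2.3273, 2.7525).

What drives SE(β̂₁): wider spread of x values → smaller SE; larger n (here n = 27) → smaller SE.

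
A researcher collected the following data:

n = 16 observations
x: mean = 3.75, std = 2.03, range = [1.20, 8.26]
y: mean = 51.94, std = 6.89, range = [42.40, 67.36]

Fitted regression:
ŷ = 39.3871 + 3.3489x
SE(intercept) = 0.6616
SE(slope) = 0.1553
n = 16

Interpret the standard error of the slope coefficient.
SE(slope) = 0.1553 measures the uncertainty in the estimated slope. The coefficient is estimated precisely (SE/|β̂₁| = 4.6%).

SE(β̂₁) = 0.1553 says: if we drew many samples of n = 16 from the same population and refit each time, the fitted slopes would scatter with a standard deviation of roughly 0.1553 around the true β₁.

Relative precision:
- SE / |β̂₁| = 0.1553 / 3.3489 = 4.6%
- Rule of thumb (under 20%: precise; 20% to under 50%: moderately precise; 50% or more: imprecise) → precise

Link to interval estimation: a confidence interval for β₁ is β̂₁ ± t* × 0.1553, so SE sets the half-width per unit of t*.

What drives SE(β̂₁): wider spread of x values → smaller SE.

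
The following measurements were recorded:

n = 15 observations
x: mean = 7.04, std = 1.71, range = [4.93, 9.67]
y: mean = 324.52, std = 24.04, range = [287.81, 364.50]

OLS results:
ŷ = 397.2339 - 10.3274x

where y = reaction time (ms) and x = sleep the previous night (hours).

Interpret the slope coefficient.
On average, reaction time is about 10.3274 ms lower for every extra hour of sleep.

The slope coefficient β₁ = -10.3274 represents the marginal effect of sleep on reaction time.

Interpretation:
- Sleep up by 1 hour → predicted reaction time decreases by 10.3274 ms
- This is a linear approximation: the same per-unit change is assumed across the whole observed x range

(β₀ = 397.2339 is the fitted value at x = 0 and is not part of the slope interpretation.)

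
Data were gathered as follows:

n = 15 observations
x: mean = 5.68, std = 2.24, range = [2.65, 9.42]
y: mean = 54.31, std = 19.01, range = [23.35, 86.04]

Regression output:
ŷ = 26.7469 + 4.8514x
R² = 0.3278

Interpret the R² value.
R² = 0.3278 means 32.78% of the variation in y is explained by the linear relationship with x. This indicates a moderate fit.

The coefficient of determination R² is the fraction of the total variation in y that the fitted line accounts for.

Here R² = 0.3278:
- Explained: 32.78% of the variation in y
- Unexplained (residual): 100% − 32.78% = 67.22%
- Rule of thumb (below 0.3 weak; 0.3 to below 0.7 moderate; 0.7 and above strong) → moderate

Calculation: R² = 1 − (SS_res / SS_tot), where SS_res is the sum of squared residuals and SS_tot the total sum of squares.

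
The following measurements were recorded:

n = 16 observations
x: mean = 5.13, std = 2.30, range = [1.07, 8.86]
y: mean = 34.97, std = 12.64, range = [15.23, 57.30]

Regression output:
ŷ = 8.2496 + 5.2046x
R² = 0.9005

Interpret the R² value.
The model explains 90.05% of the variance in y (R² = 0.9005), leaving 9.95% unexplained; the fit is strong.

The coefficient of determination R² is the fraction of the total variation in y that the fitted line accounts for.

Here R² = 0.9005:
- Explained: 90.05% of the variation in y
- Unexplained (residual): 100% − 90.05% = 9.95%
- Rule of thumb (below 0.3 weak; 0.3 to below 0.7 moderate; 0.7 and above strong) → strong

Calculation: R² = 1 − (SS_res / SS_tot), where SS_res is the sum of squared residuals and SS_tot the total sum of squares.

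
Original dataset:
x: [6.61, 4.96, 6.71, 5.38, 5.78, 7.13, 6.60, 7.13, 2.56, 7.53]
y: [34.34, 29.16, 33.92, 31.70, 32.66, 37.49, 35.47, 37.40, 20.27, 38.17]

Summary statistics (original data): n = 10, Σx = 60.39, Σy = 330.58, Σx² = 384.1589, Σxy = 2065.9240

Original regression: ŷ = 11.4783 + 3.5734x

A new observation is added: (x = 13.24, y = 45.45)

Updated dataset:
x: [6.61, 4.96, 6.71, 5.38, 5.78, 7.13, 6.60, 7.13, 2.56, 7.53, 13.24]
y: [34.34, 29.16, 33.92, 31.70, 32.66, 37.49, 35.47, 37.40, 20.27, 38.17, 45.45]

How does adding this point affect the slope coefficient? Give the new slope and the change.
New slope β₁ = 2.2622 versus 3.5734 before: a change of -1.3112 (-36.7%).

The new point has HIGH LEVERAGE: x = 13.24 is far from the original mean x̄ = 60.39/10 ≈ 6.04 (original range [2.56, 7.53]).

Step 1: Update the sums with the new point (n goes from 10 to 11)
Σx  = 60.39 + 13.24 = 73.63
Σy  = 330.58 + 45.45 = 376.03
Σx² = 384.1589 + 13.24² = 384.1589 + 175.2976 = 559.4565
Σxy = 2065.9240 + 13.24×45.45 = 2065.9240 + 601.7580 = 2667.6820

Step 2: Recompute the slope with b₁ = (nΣxy − ΣxΣy) / (nΣx² − (Σx)²)
Numerator   = 11×2667.6820 − 73.63×376.03 = 29344.5020 − 27687.0889 = 1657.4131
Denominator = 11×559.4565 − 73.63² = 6154.0215 − 5421.3769 = 732.6446
b₁(new) = 1657.4131 / 732.6446 = 2.2622

(Same formula on the original sums: (10×2065.9240 − 60.39×330.58) / (10×384.1589 − 60.39²) = 695.5138 / 194.6369 = 3.5734, matching the given fit.)

Step 3: Change in slope
Δβ₁ = 2.2622 − 3.5734 = -1.3112
Relative change = -1.3112 / 3.5734 × 100% = -36.7%
→ the slope decreases when the point is added.

A high-leverage point only changes the slope if it is off the original line; here y = 45.45 is below the original trend, so the slope decreases.
In practice: refit with and without it and report both if conclusions differ; investigate whether it comes from the same population as the rest of the sample.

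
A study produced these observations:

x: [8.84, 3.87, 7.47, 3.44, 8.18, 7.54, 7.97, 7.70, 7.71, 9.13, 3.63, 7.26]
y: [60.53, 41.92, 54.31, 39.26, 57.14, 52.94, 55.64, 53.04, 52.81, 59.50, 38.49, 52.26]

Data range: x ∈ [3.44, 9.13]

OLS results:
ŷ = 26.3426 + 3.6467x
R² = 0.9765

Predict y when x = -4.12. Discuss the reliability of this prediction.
ŷ = 11.3182 (extrapolation — x = -4.12 lies outside [3.44, 9.13], so reliability is low).

Prediction calculation:
ŷ = 26.3426 + 3.6467 × (-4.12)
ŷ = 11.3182

Reliability:
- Data range: x ∈ [3.44, 9.13]
- Prediction point: x = -4.12 is 7.56 units below the observed range → this is EXTRAPOLATION, not interpolation

Why that matters here:
- There are no observations near this x to validate the fitted line there
- Real relationships often flatten, saturate, or turn nonlinear at extremes

The R² = 0.9765 only validates the fit within [3.44, 9.13]; treat ŷ = 11.3182 with caution.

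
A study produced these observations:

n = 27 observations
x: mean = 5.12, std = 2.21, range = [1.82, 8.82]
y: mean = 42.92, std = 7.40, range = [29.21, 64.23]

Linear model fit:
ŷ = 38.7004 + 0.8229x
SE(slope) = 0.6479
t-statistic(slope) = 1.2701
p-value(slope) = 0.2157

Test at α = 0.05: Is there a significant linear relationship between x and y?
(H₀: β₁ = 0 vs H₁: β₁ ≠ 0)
Fail to reject H₀: p-value = 0.2157 ≥ α = 0.05. The linear relationship is not significant at the 5% level.

Hypothesis test for the slope coefficient:

H₀: β₁ = 0 (no linear relationship)
H₁: β₁ ≠ 0 (linear relationship exists)

Test statistic: t = β̂₁ / SE(β̂₁) = 0.8229 / 0.6479 = 1.2701

p = 0.2157: how often a slope estimate this far from 0 (in SE units) would arise by chance if β₁ were truly 0.

Decision rule: reject H₀ if p-value < α.
p-value = 0.2157 ≥ α = 0.05 → fail to reject H₀.

There is not sufficient evidence at the 5% significance level to conclude that a linear relationship exists between x and y.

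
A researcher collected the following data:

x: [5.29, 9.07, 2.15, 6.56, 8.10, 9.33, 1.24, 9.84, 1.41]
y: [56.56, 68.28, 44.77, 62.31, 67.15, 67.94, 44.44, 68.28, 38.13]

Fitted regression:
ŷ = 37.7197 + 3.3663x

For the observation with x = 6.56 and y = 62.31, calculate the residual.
Residual = 2.5074

The residual is the difference between the actual value and the predicted value:

Residual = y - ŷ

Step 1: Calculate predicted value
ŷ = 37.7197 + 3.3663 × 6.56
ŷ = 59.8026

Step 2: Calculate residual
Residual = 62.31 - 59.8026
Residual = 2.5074

Sign check: y > ŷ, so the point is above the line and the fit underestimates here.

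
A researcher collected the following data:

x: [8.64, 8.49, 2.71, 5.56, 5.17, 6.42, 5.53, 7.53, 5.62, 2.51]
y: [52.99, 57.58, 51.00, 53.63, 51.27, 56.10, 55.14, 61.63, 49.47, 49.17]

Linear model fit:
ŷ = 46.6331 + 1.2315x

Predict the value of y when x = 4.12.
ŷ = 51.7069

Plug x = 4.12 into the fitted line:

ŷ = 46.6331 + 1.2315 × 4.12
ŷ = 46.6331 + 5.0738
ŷ = 51.7069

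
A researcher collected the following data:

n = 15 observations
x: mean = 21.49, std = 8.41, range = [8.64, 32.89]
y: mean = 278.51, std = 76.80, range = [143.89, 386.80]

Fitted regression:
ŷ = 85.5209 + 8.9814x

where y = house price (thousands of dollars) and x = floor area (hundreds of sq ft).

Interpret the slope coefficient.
On average, house price is about 8.9814 thousand dollars higher for every extra hundred sq ft of floor area.

The slope β₁ = 8.9814 gives the rate at which the fitted house price changes with floor area.

Interpretation:
- Floor area up by 1 hundred sq ft → predicted house price increases by 8.9814 thousand dollars
- This is a linear approximation: the same per-unit change is assumed across the whole observed x range
- The sign (+) gives the direction; the magnitude 8.9814 gives the size of the effect per hundred sq ft

(β₀ = 85.5209 is the fitted value at x = 0 and is not part of the slope interpretation.)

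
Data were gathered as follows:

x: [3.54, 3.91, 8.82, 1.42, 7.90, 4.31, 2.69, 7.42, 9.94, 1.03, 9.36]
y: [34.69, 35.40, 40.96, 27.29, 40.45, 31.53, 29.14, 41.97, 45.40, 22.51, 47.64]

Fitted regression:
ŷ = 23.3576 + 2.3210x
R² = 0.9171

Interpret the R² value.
About 91.71% of the variability in y is accounted for by the regression on x (R² = 0.9171) — a strong linear fit.

The coefficient of determination R² is the fraction of the total variation in y that the fitted line accounts for.

Here R² = 0.9171:
- Explained: 91.71% of the variation in y
- Unexplained (residual): 100% − 91.71% = 8.29%
- Rule of thumb (below 0.3 weak; 0.3 to below 0.7 moderate; 0.7 and above strong) → strong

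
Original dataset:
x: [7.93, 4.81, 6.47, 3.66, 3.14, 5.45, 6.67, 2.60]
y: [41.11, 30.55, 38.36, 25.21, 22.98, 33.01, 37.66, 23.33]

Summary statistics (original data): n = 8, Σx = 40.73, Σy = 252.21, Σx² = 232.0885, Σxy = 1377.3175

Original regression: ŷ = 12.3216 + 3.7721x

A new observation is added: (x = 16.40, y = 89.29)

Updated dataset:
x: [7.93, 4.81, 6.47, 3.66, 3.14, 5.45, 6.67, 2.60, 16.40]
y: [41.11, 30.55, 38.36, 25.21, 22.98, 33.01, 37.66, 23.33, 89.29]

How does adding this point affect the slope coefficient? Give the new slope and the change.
New slope β₁ = 4.8693 versus 3.7721 before: a change of +1.0972 (+29.1%).

The new point has HIGH LEVERAGE: x = 16.40 is far from the original mean x̄ = 40.73/8 ≈ 5.09 (original range [2.60, 7.93]).

Step 1: Update the sums with the new point (n goes from 8 to 9)
Σx  = 40.73 + 16.40 = 57.13
Σy  = 252.21 + 89.29 = 341.50
Σx² = 232.0885 + 16.40² = 232.0885 + 268.9600 = 501.0485
Σxy = 1377.3175 + 16.40×89.29 = 1377.3175 + 1464.3560 = 2841.6735

Step 2: Recompute the slope with b₁ = (nΣxy − ΣxΣy) / (nΣx² − (Σx)²)
Numerator   = 9×2841.6735 − 57.13×341.50 = 25575.0615 − 19509.8950 = 6065.1665
Denominator = 9×501.0485 − 57.13² = 4509.4365 − 3263.8369 = 1245.5996
b₁(new) = 6065.1665 / 1245.5996 = 4.8693

(Same formula on the original sums: (8×1377.3175 − 40.73×252.21) / (8×232.0885 − 40.73²) = 746.0267 / 197.7751 = 3.7721, matching the given fit.)

Step 3: Change in slope
Δβ₁ = 4.8693 − 3.7721 = +1.0972
Relative change = +1.0972 / 3.7721 × 100% = +29.1%
→ the slope increases when the point is added.

A high-leverage point only changes the slope if it is off the original line; here y = 89.29 is above the original trend, so the slope increases.
In practice: examine leverage (hᵢ) and Cook's distance rather than deleting it automatically.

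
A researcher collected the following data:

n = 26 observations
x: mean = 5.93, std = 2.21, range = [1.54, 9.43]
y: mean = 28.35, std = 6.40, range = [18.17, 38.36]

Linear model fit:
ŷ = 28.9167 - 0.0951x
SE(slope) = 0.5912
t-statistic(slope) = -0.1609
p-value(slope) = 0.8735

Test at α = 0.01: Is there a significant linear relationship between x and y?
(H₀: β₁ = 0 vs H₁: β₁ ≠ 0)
Fail to reject H₀: p-value = 0.8735 ≥ α = 0.01. The linear relationship is not significant at the 1% level.

Hypothesis test for the slope coefficient:

H₀: β₁ = 0 (no linear relationship)
H₁: β₁ ≠ 0 (linear relationship exists)

Test statistic: t = β̂₁ / SE(β̂₁) = -0.0951 / 0.5912 = -0.1609

With df = 24, the two-sided p-value for |t| = 0.1609 is 0.8735.

Decision rule: reject H₀ if p-value < α.
p-value = 0.8735 ≥ α = 0.01 → fail to reject H₀.

At α = 0.01 the data do not provide convincing evidence of a nonzero slope.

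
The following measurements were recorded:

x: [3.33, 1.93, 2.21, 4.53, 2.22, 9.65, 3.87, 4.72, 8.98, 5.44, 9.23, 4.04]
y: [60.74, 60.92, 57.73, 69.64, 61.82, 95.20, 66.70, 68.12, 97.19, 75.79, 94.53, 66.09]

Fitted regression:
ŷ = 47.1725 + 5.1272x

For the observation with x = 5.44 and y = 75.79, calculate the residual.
Residual = 0.7255

The residual is the difference between the actual value and the predicted value:

Residual = y - ŷ

Step 1: Calculate predicted value
ŷ = 47.1725 + 5.1272 × 5.44
ŷ = 75.0645

Step 2: Calculate residual
Residual = 75.79 - 75.0645
Residual = 0.7255

The residual is positive, so the observed y = 75.79 sits above the regression line (the line underestimates it by 0.7255).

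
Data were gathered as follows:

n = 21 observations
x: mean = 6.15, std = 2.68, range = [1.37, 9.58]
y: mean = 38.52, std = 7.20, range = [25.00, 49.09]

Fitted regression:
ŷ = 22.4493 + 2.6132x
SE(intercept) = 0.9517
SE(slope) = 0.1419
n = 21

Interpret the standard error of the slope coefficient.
The slope 2.6132 is pinned down to within about ±0.1419 (one SE) by these data — relative uncertainty 5.4%, i.e. precise.

What SE measures:
- The standard error quantifies the sampling variability of the coefficient estimate
- It is the estimated standard deviation of β̂₁ across hypothetical repeated samples of the same size
- Smaller SE → more precise estimate

Relative precision:
- SE / |β̂₁| = 0.1419 / 2.6132 = 5.4%
- Rule of thumb (under 20%: precise; 20% to under 50%: moderately precise; 50% or more: imprecise) → precise

Link to the t-test: t = β̂₁ / SE(β̂₁) = 2.6132 / 0.1419 = 18.4158, the statistic for H₀: β₁ = 0.

What drives SE(β̂₁): larger n (here n = 21) → smaller SE; more residual scatter → larger SE; wider spread of x values → smaller SE.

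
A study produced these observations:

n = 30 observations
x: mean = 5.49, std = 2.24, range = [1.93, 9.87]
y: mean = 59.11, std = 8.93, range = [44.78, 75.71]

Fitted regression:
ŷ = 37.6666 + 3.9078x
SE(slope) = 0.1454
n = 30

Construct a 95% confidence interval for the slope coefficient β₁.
The 95% CI for β₁ is (3.6100, 4.2056)

Confidence interval for the slope:

The 95% CI for β₁ is: β̂₁ ± t*(α/2, n-2) × SE(β̂₁)

Step 1: Find critical t-value
- Confidence level = 0.95
- Degrees of freedom = n - 2 = 30 - 2 = 28
- t*(α/2, 28) = 2.0484

Step 2: Calculate margin of error
Margin = 2.0484 × 0.1454 = 0.2978

Step 3: Construct interval
CI = 3.9078 ± 0.2978
CI = (3.6100, 4.2056)

Interpretation: intervals built this way capture the true β₁ in 95% of repeated samples; here the plausible range for the per-unit effect of x on y is 3.6100 to 4.2056.
Both endpoints are positive, so the data support a genuinely positive slope at this confidence level.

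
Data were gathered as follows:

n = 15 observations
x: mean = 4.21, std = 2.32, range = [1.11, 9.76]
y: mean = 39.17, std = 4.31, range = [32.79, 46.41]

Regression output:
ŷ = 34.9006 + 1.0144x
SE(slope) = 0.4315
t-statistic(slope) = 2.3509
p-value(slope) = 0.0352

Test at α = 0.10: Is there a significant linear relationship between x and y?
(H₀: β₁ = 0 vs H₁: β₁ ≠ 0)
p-value = 0.0352 < α = 0.10, so we reject H₀. The relationship is significant.

Hypothesis test for the slope coefficient:

H₀: β₁ = 0 (no linear relationship)
H₁: β₁ ≠ 0 (linear relationship exists)

Test statistic: t = β̂₁ / SE(β̂₁) = 1.0144 / 0.4315 = 2.3509

p = 0.0352: how often a slope estimate this far from 0 (in SE units) would arise by chance if β₁ were truly 0.

Decision rule: reject H₀ if p-value < α.
p-value = 0.0352 < α = 0.10 → reject H₀.

There is sufficient evidence at the 10% significance level to conclude that a linear relationship exists between x and y.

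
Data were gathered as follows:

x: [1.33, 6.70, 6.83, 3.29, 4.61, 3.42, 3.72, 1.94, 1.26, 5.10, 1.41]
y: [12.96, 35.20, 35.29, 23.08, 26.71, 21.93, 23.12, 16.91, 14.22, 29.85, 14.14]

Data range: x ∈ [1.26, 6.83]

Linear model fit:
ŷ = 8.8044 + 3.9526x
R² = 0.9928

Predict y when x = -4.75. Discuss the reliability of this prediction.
The equation gives ŷ = -9.9705; however x = -4.75 is 6.01 units below the observed range, so this extrapolated value should not be trusted.

Prediction calculation:
ŷ = 8.8044 + 3.9526 × (-4.75)
ŷ = -9.9705

Reliability:
- Data range: x ∈ [1.26, 6.83]
- Prediction point: x = -4.75 is 6.01 units below the observed range → this is EXTRAPOLATION, not interpolation

Why that matters here:
- Real relationships often flatten, saturate, or turn nonlinear at extremes
- R² describes fit only over the sampled x values; it says nothing about behaviour beyond them

The R² = 0.9928 only validates the fit within [1.26, 6.83]; treat ŷ = -9.9705 with caution.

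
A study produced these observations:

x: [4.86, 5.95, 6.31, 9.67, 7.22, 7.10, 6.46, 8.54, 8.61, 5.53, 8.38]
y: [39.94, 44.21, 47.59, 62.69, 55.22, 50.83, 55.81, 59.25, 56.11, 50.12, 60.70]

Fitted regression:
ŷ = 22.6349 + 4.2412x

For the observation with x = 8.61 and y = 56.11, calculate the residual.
Residual = -3.0416

The residual is the difference between the actual value and the predicted value:

Residual = y - ŷ

Step 1: Calculate predicted value
ŷ = 22.6349 + 4.2412 × 8.61
ŷ = 59.1516

Step 2: Calculate residual
Residual = 56.11 - 59.1516
Residual = -3.0416

The residual is negative, so the observed y = 56.11 sits below the regression line (the line overestimates it by 3.0416).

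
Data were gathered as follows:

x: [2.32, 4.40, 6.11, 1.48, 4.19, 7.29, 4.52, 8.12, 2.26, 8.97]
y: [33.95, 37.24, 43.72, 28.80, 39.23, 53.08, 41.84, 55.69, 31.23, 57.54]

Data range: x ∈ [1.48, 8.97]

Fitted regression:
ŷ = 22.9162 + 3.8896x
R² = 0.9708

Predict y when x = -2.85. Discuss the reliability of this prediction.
The equation gives ŷ = 11.8308; however x = -2.85 is 4.33 units below the observed range, so this extrapolated value should not be trusted.

Prediction calculation:
ŷ = 22.9162 + 3.8896 × (-2.85)
ŷ = 11.8308

Reliability:
- Data range: x ∈ [1.48, 8.97]
- Prediction point: x = -2.85 is 4.33 units below the observed range → this is EXTRAPOLATION, not interpolation

Why that matters here:
- R² describes fit only over the sampled x values; it says nothing about behaviour beyond them
- There are no observations near this x to validate the fitted line there

A defensible statement: 'if the linear trend continued to x = -2.85, y would be about 11.8308' — the premise is untested.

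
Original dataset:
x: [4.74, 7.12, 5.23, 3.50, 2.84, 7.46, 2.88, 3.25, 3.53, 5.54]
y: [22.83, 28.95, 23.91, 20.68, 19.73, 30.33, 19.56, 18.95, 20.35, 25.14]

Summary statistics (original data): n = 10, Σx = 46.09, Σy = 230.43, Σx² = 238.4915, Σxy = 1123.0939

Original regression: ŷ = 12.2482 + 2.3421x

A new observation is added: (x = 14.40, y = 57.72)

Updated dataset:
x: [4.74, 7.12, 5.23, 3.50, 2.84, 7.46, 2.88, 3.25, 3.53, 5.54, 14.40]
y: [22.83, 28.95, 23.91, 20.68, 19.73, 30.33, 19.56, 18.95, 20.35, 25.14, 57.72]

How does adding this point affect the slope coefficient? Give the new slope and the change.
The slope changes from 2.3421 to 3.2656 (change of +0.9235, or +39.4%).

The new point has HIGH LEVERAGE: x = 14.40 is far from the original mean x̄ = 46.09/10 ≈ 4.61 (original range [2.84, 7.46]).

Step 1: Update the sums with the new point (n goes from 10 to 11)
Σx  = 46.09 + 14.40 = 60.49
Σy  = 230.43 + 57.72 = 288.15
Σx² = 238.4915 + 14.40² = 238.4915 + 207.3600 = 445.8515
Σxy = 1123.0939 + 14.40×57.72 = 1123.0939 + 831.1680 = 1954.2619

Step 2: Recompute the slope with b₁ = (nΣxy − ΣxΣy) / (nΣx² − (Σx)²)
Numerator   = 11×1954.2619 − 60.49×288.15 = 21496.8809 − 17430.1935 = 4066.6874
Denominator = 11×445.8515 − 60.49² = 4904.3665 − 3659.0401 = 1245.3264
b₁(new) = 4066.6874 / 1245.3264 = 3.2656

(Same formula on the original sums: (10×1123.0939 − 46.09×230.43) / (10×238.4915 − 46.09²) = 610.4203 / 260.6269 = 2.3421, matching the given fit.)

Step 3: Change in slope
Δβ₁ = 3.2656 − 2.3421 = +0.9235
Relative change = +0.9235 / 2.3421 × 100% = +39.4%
→ the slope increases when the point is added.

A high-leverage point only changes the slope if it is off the original line; here y = 57.72 is above the original trend, so the slope increases.
In practice: examine leverage (hᵢ) and Cook's distance rather than deleting it automatically; check such a point for data-entry or measurement error.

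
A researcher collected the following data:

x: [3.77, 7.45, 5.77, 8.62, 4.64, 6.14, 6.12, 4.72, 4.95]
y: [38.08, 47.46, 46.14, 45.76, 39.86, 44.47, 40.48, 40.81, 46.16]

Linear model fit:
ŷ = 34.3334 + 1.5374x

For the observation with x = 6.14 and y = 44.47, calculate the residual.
Residual = 0.6970

The residual is the difference between the actual value and the predicted value:

Residual = y - ŷ

Step 1: Calculate predicted value
ŷ = 34.3334 + 1.5374 × 6.14
ŷ = 43.7730

Step 2: Calculate residual
Residual = 44.47 - 43.7730
Residual = 0.6970

Sign check: y > ŷ, so the point is above the line and the fit underestimates here.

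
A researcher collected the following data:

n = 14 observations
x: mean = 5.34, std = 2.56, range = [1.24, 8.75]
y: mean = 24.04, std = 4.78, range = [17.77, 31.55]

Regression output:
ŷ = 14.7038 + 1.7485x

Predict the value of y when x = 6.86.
ŷ = 26.6985

Plug x = 6.86 into the fitted line:

ŷ = 14.7038 + 1.7485 × 6.86
ŷ = 14.7038 + 11.9947
ŷ = 26.6985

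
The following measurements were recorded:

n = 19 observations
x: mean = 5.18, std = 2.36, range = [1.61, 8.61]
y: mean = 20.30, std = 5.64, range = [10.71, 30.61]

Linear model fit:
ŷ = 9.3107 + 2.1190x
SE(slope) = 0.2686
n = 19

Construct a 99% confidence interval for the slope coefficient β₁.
The 99% CI for β₁ is (1.3405, 2.8975)

Confidence interval for the slope:

The 99% CI for β₁ is: β̂₁ ± t*(α/2, n-2) × SE(β̂₁)

Step 1: Find critical t-value
- Confidence level = 0.99
- Degrees of freedom = n - 2 = 19 - 2 = 17
- t*(α/2, 17) = 2.8982

Step 2: Calculate margin of error
Margin = 2.8982 × 0.2686 = 0.7785

Step 3: Construct interval
CI = 2.1190 ± 0.7785
CI = (1.3405, 2.8975)

Interpretation: each one-unit increase in x is associated with a change in mean y of between 1.3405 and 2.8975, with 99% confidence.
Both endpoints are positive, so the data support a genuinely positive slope at this confidence level.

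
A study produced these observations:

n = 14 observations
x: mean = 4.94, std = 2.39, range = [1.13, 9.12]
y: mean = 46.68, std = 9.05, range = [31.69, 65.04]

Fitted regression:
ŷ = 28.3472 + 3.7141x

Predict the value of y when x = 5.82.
ŷ = 49.9633

x = 5.82 lies inside the observed range [1.13, 9.12], so the fitted equation applies directly:

ŷ = 28.3472 + 3.7141 × 5.82
ŷ = 28.3472 + 21.6161
ŷ = 49.9633

This is the fitted mean response at that x — an individual observation would come with a wider prediction interval.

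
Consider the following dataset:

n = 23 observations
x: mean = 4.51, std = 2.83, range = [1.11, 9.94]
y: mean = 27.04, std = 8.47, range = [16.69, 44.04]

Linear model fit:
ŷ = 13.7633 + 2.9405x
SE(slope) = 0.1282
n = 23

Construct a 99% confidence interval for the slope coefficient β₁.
The 99% CI for β₁ is (2.5775, 3.3035)

Confidence interval for the slope:

The 99% CI for β₁ is: β̂₁ ± t*(α/2, n-2) × SE(β̂₁)

Step 1: Find critical t-value
- Confidence level = 0.99
- Degrees of freedom = n - 2 = 23 - 2 = 21
- t*(α/2, 21) = 2.8314

Step 2: Calculate margin of error
Margin = 2.8314 × 0.1282 = 0.3630

Step 3: Construct interval
CI = 2.9405 ± 0.3630
CI = (2.5775, 3.3035)

Interpretation: each one-unit increase in x is associated with a change in mean y of between 2.5775 and 3.3035, with 99% confidence.
The interval does not include 0, suggesting a significant linear relationship.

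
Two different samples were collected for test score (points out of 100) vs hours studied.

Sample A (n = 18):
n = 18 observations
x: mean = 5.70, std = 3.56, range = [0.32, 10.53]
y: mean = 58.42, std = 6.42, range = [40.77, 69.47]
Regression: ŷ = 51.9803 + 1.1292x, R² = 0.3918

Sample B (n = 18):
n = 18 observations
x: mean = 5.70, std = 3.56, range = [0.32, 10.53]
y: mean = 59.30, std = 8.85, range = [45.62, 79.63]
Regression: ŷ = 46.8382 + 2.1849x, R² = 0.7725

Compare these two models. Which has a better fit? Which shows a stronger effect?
Model B has the better fit (R² = 0.7725 vs 0.3918). Model B shows the stronger effect (|β₁| = 2.1849 vs 1.1292).

Model Comparison:

Goodness of fit (R²):
- Model A: R² = 0.3918 → 39.18% of variance in test score explained
- Model B: R² = 0.7725 → 77.25% of variance in test score explained
- 0.7725 > 0.3918 → Model B has the better fit

Strength of effect — compare |β₁|:
- Model A: β₁ = 1.1292 → predicted test score rises 1.1292 points per additional hour of study time
- Model B: β₁ = 2.1849 → predicted test score rises 2.1849 points per additional hour of study time
- |1.1292| < |2.1849| → Model B shows the stronger marginal effect

Note: The two samples could reflect different populations, time periods, or measurement quality.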